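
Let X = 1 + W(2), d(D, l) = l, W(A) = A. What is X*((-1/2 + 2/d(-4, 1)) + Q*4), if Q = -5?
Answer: -111/2 ≈ -55.500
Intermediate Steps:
X = 3 (X = 1 + 2 = 3)
X*((-1/2 + 2/d(-4, 1)) + Q*4) = 3*((-1/2 + 2/1) - 5*4) = 3*((-1*1/2 + 2*1) - 20) = 3*((-1/2 + 2) - 20) = 3*(3/2 - 20) = 3*(-37/2) = -111/2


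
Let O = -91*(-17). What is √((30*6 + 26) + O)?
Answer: √1753 ≈ 41.869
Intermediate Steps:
O = 1547
√((30*6 + 26) + O) = √((30*6 + 26) + 1547) = √((180 + 26) + 1547) = √(206 + 1547) = √1753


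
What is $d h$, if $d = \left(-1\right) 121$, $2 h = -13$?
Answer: $\frac{1573}{2} \approx 786.5$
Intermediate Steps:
$h = - \frac{13}{2}$ ($h = \frac{1}{2} \left(-13\right) = - \frac{13}{2} \approx -6.5$)
$d = -121$
$d h = \left(-121\right) \left(- \frac{13}{2}\right) = \frac{1573}{2}$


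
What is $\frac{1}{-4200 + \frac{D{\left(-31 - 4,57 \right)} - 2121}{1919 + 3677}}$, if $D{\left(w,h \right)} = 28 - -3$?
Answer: $- \frac{2798}{11752645} \approx -0.00023807$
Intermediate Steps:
$D{\left(w,h \right)} = 31$ ($D{\left(w,h \right)} = 28 + 3 = 31$)
$\frac{1}{-4200 + \frac{D{\left(-31 - 4,57 \right)} - 2121}{1919 + 3677}} = \frac{1}{-4200 + \frac{31 - 2121}{1919 + 3677}} = \frac{1}{-4200 - \frac{2090}{5596}} = \frac{1}{-4200 - \frac{1045}{2798}} = \frac{1}{- \frac{11752645}{2798}} = - \frac{2798}{11752645}$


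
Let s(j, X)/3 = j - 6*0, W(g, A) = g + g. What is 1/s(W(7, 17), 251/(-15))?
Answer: 1/42 ≈ 0.023810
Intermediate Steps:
W(g, A) = 2*g
s(j, X) = 3*j (s(j, X) = 3*(j - 6*0) = 3*(j + 0) = 3*j)
1/s(W(7, 17), 251/(-15)) = 1/(3*(2*7)) = 1/(3*14) = 1/42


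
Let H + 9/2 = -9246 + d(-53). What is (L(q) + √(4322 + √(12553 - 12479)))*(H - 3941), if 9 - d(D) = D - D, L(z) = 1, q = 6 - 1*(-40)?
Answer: -26365/2 - 26365*√(4322 + √74)/2 ≈ -8.8069e+5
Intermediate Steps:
q = 46 (q = 6 + 40 = 46)
d(D) = 9 (d(D) = 9 - (D - D) = 9 - 1*0 = 9 + 0 = 9)
H = -18483/2 (H = -9/2 + (-9246 + 9) = -9/2 - 9237 = -18483/2 ≈ -9241.5)
(L(q) + √(4322 + √(12553 - 12479)))*(H - 3941) = (1 + √(4322 + √(12553 - 12479)))*(-18483/2 - 3941) = (1 + √(4322 + √74))*(-26365/2) = -26365/2 - 26365*√(4322 + √74)/2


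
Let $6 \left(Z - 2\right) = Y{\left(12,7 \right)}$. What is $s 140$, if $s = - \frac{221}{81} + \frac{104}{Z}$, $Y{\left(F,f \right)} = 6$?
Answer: $\frac{362180}{81} \approx 4471.4$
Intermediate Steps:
$Z = 3$ ($Z = 2 + \frac{1}{6} \cdot 6 = 2 + 1 = 3$)
$s = \frac{2587}{81}$ ($s = - \frac{221}{81} + \frac{104}{3} = \frac{2587}{81} \approx 31.938$)
$s 140 = \frac{2587}{81} \cdot 140 = \frac{362180}{81}$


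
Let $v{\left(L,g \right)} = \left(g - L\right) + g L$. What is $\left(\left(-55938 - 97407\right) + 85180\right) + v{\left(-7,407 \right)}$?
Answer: $-70600$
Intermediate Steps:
$v{\left(L,g \right)} = g - L + L g$ ($v{\left(L,g \right)} = \left(g - L\right) + L g = g - L + L g$)
$\left(\left(-55938 - 97407\right) + 85180\right) + v{\left(-7,407 \right)} = \left(\left(-55938 - 97407\right) + 85180\right) - 2435 = \left(-153345 + 85180\right) + \left(407 + 7 - 2849\right) = -68165 - 2435 = -70600$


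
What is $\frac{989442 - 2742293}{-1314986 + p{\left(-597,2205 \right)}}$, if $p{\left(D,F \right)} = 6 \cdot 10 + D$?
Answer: $\frac{1752851}{1315523} \approx 1.3324$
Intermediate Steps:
$p{\left(D,F \right)} = 60 + D$
$\frac{989442 - 2742293}{-1314986 + p{\left(-597,2205 \right)}} = \frac{989442 - 2742293}{-1314986 + \left(60 - 597\right)} = - \frac{1752851}{-1314986 - 537} = - \frac{1752851}{-1315523} = \left(-1752851\right) \left(- \frac{1}{1315523}\right) = \frac{1752851}{1315523}$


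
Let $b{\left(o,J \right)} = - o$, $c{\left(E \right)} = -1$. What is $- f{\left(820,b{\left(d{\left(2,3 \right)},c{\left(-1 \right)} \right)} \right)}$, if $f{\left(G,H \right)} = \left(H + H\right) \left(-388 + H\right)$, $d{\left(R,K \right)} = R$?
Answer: $-1560$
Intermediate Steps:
$f{\left(G,H \right)} = 2 H \left(-388 + H\right)$
$- f{\left(820,b{\left(d{\left(2,3 \right)},c{\left(-1 \right)} \right)} \right)} = - 2 \left(\left(-1\right) 2\right) \left(-388 - 2\right) = - 2 \left(-2\right) \left(-388 - 2\right) = - 2 \left(-2\right) \left(-390\right) = \left(-1\right) 1560 = -1560$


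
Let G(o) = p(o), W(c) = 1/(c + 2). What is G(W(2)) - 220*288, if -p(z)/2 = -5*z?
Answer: -126715/2 ≈ -63358.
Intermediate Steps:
W(c) = 1/(2 + c)
p(z) = 10*z (p(z) = -(-10)*z = 10*z)
G(o) = 10*o
G(W(2)) - 220*288 = 10/(2 + 2) - 220*288 = 10/4 - 63360 = 10*(¼) - 63360 = 5/2 - 63360 = -126715/2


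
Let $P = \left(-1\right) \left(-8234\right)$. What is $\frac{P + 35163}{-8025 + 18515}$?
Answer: $\frac{43397}{10490} \approx 4.137$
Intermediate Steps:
$P = 8234$
$\frac{P + 35163}{-8025 + 18515} = \frac{8234 + 35163}{-8025 + 18515} = \frac{43397}{10490}$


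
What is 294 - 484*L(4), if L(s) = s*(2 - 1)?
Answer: -1642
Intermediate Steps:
L(s) = s (L(s) = s*1 = s)
294 - 484*L(4) = 294 - 484*4 = 294 - 1936 = -1642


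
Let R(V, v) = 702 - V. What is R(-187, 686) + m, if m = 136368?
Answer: 137257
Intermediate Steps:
R(-187, 686) + m = (702 - 1*(-187)) + 136368 = (702 + 187) + 136368 = 889 + 136368 = 137257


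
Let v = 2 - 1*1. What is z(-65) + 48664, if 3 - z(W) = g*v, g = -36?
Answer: 48703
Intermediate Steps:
v = 1 (v = 2 - 1 = 1)
z(W) = 39 (z(W) = 3 - (-36) = 3 - 1*(-36) = 3 + 36 = 39)
z(-65) + 48664 = 39 + 48664 = 48703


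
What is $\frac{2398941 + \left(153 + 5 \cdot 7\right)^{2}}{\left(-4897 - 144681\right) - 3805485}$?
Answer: $- \frac{347755}{565009} \approx -0.61549$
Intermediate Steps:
$\frac{2398941 + \left(153 + 5 \cdot 7\right)^{2}}{\left(-4897 - 144681\right) - 3805485} = \frac{2398941 + \left(153 + 35\right)^{2}}{-149578 - 3805485} = \frac{2398941 + 188^{2}}{-3955063} = \left(2398941 + 35344\right) \left(- \frac{1}{3955063}\right) = 2434285 \left(- \frac{1}{3955063}\right) = - \frac{347755}{565009}$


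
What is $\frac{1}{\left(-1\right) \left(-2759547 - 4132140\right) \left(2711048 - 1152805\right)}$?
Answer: $\frac{1}{10738923025941} \approx 9.3119 \cdot 10^{-14}$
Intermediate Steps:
$\frac{1}{\left(-1\right) \left(-2759547 - 4132140\right) \left(2711048 - 1152805\right)} = \frac{1}{\left(-1\right) \left(\left(-6891687\right) 1558243\right)} = \frac{1}{\left(-1\right) \left(-10738923025941\right)} = \frac{1}{10738923025941}$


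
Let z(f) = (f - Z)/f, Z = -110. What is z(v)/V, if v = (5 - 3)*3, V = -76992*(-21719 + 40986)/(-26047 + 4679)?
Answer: 77459/278138412 ≈ 0.00027849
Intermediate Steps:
V = 185425608/2671 (V = -76992/((-21368/19267)) = -76992/((-21368*1/19267)) = -76992/(-21368/19267) = -76992*(-19267/21368) = 185425608/2671 ≈ 69422.)
v = 6 (v = 2*3 = 6)
z(f) = (110 + f)/f (z(f) = (f - 1*(-110))/f = (f + 110)/f = (110 + f)/f)
z(v)/V = ((110 + 6)/6)/(185425608/2671) = ((⅙)*116)*(2671/185425608) = (58/3)*(2671/185425608) = 77459/278138412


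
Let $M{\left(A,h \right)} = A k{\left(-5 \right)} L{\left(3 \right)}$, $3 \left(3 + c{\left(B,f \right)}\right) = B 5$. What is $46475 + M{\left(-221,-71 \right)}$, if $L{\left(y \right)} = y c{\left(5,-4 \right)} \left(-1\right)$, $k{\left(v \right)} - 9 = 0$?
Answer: $78299$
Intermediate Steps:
$c{\left(B,f \right)} = -3 + \frac{5 B}{3}$ ($c{\left(B,f \right)} = -3 + \frac{B 5}{3} = -3 + \frac{5 B}{3}$)
$k{\left(v \right)} = 9$ ($k{\left(v \right)} = 9 + 0 = 9$)
$L{\left(y \right)} = - \frac{16 y}{3}$ ($L{\left(y \right)} = y \left(-3 + \frac{5}{3} \cdot 5\right) \left(-1\right) = y \left(-3 + \frac{25}{3}\right) \left(-1\right) = y \frac{16}{3} \left(-1\right) = \frac{16 y}{3} \left(-1\right) = - \frac{16 y}{3}$)
$M{\left(A,h \right)} = - 144 A$ ($M{\left(A,h \right)} = A 9 \left(\left(- \frac{16}{3}\right) 3\right) = 9 A \left(-16\right) = - 144 A$)
$46475 + M{\left(-221,-71 \right)} = 46475 - -31824 = 46475 + 31824 = 78299$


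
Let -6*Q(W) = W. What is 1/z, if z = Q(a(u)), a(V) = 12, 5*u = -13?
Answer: -½ ≈ -0.50000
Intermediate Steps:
u = -13/5 (u = (⅕)*(-13) = -13/5 ≈ -2.6000)
Q(W) = -W/6
z = -2 (z = -⅙*12 = -2)
1/z = 1/(-2) = -½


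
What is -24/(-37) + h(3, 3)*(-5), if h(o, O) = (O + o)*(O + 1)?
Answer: -4416/37 ≈ -119.35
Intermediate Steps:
h(o, O) = (1 + O)*(O + o) (h(o, O) = (O + o)*(1 + O) = (1 + O)*(O + o))
-24/(-37) + h(3, 3)*(-5) = -24/(-37) + (3 + 3 + 3² + 3*3)*(-5) = -24*(-1/37) + (3 + 3 + 9 + 9)*(-5) = 24/37 + 24*(-5) = 24/37 - 120 = -4416/37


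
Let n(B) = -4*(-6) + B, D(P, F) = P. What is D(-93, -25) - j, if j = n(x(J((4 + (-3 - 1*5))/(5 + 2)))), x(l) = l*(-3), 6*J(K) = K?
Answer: -821/7 ≈ -117.29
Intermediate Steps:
J(K) = K/6
x(l) = -3*l
n(B) = 24 + B
j = 170/7 (j = 24 - (4 + (-3 - 1*5))/(5 + 2)/2 = 24 - (4 + (-3 - 5))/7/2 = 24 - (4 - 8)*(1/7)/2 = 24 - (-4*1/7)/2 = 24 - (-4)/(2*7) = 24 - 3*(-2/21) = 24 + 2/7 = 170/7 ≈ 24.286)
D(-93, -25) - j = -93 - 1*170/7 = -93 - 170/7 = -821/7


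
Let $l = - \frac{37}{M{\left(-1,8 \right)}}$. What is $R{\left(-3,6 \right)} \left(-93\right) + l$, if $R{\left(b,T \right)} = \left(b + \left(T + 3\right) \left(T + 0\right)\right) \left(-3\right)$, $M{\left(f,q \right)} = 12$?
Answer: $\frac{170711}{12} \approx 14226.0$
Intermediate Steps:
$R{\left(b,T \right)} = - 3 b - 3 T \left(3 + T\right)$ ($R{\left(b,T \right)} = \left(b + \left(3 + T\right) T\right) \left(-3\right) = \left(b + T \left(3 + T\right)\right) \left(-3\right) = - 3 b - 3 T \left(3 + T\right)$)
$l = - \frac{37}{12} \approx -3.0833$
$R{\left(-3,6 \right)} \left(-93\right) + l = \left(\left(-9\right) 6 - -9 - 3 \cdot 6^{2}\right) \left(-93\right) - \frac{37}{12} = \left(-54 + 9 - 108\right) \left(-93\right) - \frac{37}{12} = \left(-153\right) \left(-93\right) - \frac{37}{12} = 14229 - \frac{37}{12} = \frac{170711}{12}$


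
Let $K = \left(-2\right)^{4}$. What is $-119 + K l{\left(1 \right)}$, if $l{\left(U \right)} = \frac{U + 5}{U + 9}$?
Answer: $- \frac{547}{5} \approx -109.4$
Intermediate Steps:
$K = 16$
$l{\left(U \right)} = \frac{5 + U}{9 + U}$
$-119 + K l{\left(1 \right)} = -119 + 16 \frac{5 + 1}{9 + 1} = -119 + 16 \cdot \frac{1}{10} \cdot 6 = -119 + 16 \cdot \frac{3}{5} = -119 + \frac{48}{5} = - \frac{547}{5}$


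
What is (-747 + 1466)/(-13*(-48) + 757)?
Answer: 719/1381 ≈ 0.52064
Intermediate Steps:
(-747 + 1466)/(-13*(-48) + 757) = 719/(624 + 757) = 719/1381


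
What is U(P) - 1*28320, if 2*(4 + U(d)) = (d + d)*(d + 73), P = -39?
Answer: -29650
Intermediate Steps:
U(d) = -4 + d*(73 + d) (U(d) = -4 + ((d + d)*(d + 73))/2 = -4 + ((2*d)*(73 + d))/2 = -4 + (2*d*(73 + d))/2 = -4 + d*(73 + d))
U(P) - 1*28320 = (-4 + (-39)² + 73*(-39)) - 1*28320 = (-4 + 1521 - 2847) - 28320 = -1330 - 28320 = -29650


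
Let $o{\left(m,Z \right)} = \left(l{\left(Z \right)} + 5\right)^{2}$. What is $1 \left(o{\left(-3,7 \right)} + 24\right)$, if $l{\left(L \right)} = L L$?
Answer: $2940$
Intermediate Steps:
$l{\left(L \right)} = L^{2}$
$o{\left(m,Z \right)} = \left(5 + Z^{2}\right)^{2}$ ($o{\left(m,Z \right)} = \left(Z^{2} + 5\right)^{2} = \left(5 + Z^{2}\right)^{2}$)
$1 \left(o{\left(-3,7 \right)} + 24\right) = 1 \left(\left(5 + 7^{2}\right)^{2} + 24\right) = 1 \left(\left(5 + 49\right)^{2} + 24\right) = 1 \left(54^{2} + 24\right) = 1 \left(2916 + 24\right) = 1 \cdot 2940 = 2940$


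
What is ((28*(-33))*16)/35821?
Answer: -14784/35821 ≈ -0.41272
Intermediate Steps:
((28*(-33))*16)/35821 = -924*16*(1/35821) = -14784*1/35821 = -14784/35821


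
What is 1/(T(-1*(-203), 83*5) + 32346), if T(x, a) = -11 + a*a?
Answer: 1/204560 ≈ 4.8885e-6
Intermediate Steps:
T(x, a) = -11 + a²
1/(T(-1*(-203), 83*5) + 32346) = 1/((-11 + (83*5)²) + 32346) = 1/((-11 + 415²) + 32346) = 1/((-11 + 172225) + 32346) = 1/(172214 + 32346) = 1/204560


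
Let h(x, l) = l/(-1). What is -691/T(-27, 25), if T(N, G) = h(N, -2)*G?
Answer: -691/50 ≈ -13.820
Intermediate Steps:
h(x, l) = -l (h(x, l) = l*(-1) = -l)
T(N, G) = 2*G (T(N, G) = (-1*(-2))*G = 2*G)
-691/T(-27, 25) = -691/(2*25) = -691/50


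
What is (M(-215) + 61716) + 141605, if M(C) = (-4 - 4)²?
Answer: 203385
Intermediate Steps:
M(C) = 64 (M(C) = (-8)² = 64)
(M(-215) + 61716) + 141605 = (64 + 61716) + 141605 = 61780 + 141605 = 203385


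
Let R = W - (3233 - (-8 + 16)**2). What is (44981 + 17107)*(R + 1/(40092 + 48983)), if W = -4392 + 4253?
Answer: -18294856226712/89075 ≈ -2.0539e+8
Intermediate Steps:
W = -139
R = -3308 (R = -139 - (3233 - (-8 + 16)**2) = -139 - (3233 - 1*8**2) = -139 - (3233 - 1*64) = -139 - (3233 - 64) = -139 - 1*3169 = -139 - 3169 = -3308)
(44981 + 17107)*(R + 1/(40092 + 48983)) = (44981 + 17107)*(-3308 + 1/(40092 + 48983)) = 62088*(-3308 + 1/89075) = 62088*(-294660099/89075) = -18294856226712/89075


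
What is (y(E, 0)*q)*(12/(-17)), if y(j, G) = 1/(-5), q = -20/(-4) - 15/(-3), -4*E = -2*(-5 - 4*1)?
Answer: 24/17 ≈ 1.4118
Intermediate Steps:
E = -9/2 (E = -(-1)*(-5 - 4*1)/2 = -(-1)*(-5 - 4)/2 = -(-1)*(-9)/2 = -¼*18 = -9/2 ≈ -4.5000)
q = 10 (q = -20*(-¼) - 15*(-⅓) = 5 + 5 = 10)
y(j, G) = -⅕
(y(E, 0)*q)*(12/(-17)) = (-⅕*10)*(12/(-17)) = -24*(-1)/17 = -2*(-12/17) = 24/17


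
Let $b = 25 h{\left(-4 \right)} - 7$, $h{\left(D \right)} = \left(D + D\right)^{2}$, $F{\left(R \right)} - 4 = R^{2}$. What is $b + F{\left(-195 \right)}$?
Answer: $39622$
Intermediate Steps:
$F{\left(R \right)} = 4 + R^{2}$
$h{\left(D \right)} = 4 D^{2}$ ($h{\left(D \right)} = \left(2 D\right)^{2} = 4 D^{2}$)
$b = 1593$ ($b = 25 \cdot 4 \left(-4\right)^{2} - 7 = 25 \cdot 4 \cdot 16 - 7 = 25 \cdot 64 - 7 = 1600 - 7 = 1593$)
$b + F{\left(-195 \right)} = 1593 + \left(4 + \left(-195\right)^{2}\right) = 1593 + \left(4 + 38025\right) = 1593 + 38029 = 39622$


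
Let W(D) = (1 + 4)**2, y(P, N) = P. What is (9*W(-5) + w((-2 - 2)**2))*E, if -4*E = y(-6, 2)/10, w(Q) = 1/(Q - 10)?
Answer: 1351/40 ≈ 33.775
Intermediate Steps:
W(D) = 25 (W(D) = 5**2 = 25)
w(Q) = 1/(-10 + Q)
E = 3/20 (E = -(-3)/(2*10) = -1/4*(-3/5) = 3/20 ≈ 0.15000)
(9*W(-5) + w((-2 - 2)**2))*E = (9*25 + 1/(-10 + (-2 - 2)**2))*(3/20) = (225 + 1/(-10 + (-4)**2))*(3/20) = (225 + 1/(-10 + 16))*(3/20) = (225 + 1/6)*(3/20) = (1351/6)*(3/20) = 1351/40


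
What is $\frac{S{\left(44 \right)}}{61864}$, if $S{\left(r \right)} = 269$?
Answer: $\frac{269}{61864} \approx 0.0043482$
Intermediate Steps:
$\frac{S{\left(44 \right)}}{61864} = \frac{269}{61864}$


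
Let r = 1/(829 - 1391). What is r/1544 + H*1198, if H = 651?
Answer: 676739331743/867728 ≈ 7.7990e+5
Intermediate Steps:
r = -1/562 (r = 1/(-562) = -1/562 ≈ -0.0017794)
r/1544 + H*1198 = -1/562/1544 + 651*1198 = -1/562*1/1544 + 779898 = -1/867728 + 779898 = 676739331743/867728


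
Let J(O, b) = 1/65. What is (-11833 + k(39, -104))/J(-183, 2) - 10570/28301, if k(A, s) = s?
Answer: -3136985425/4043 ≈ -7.7591e+5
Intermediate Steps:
J(O, b) = 1/65
(-11833 + k(39, -104))/J(-183, 2) - 10570/28301 = (-11833 - 104)/(1/65) - 10570/28301 = -11937*65 - 10570*1/28301 = -775905 - 1510/4043 = -3136985425/4043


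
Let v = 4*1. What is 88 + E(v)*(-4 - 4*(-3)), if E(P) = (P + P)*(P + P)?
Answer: 600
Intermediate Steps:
v = 4
E(P) = 4*P² (E(P) = (2*P)*(2*P) = 4*P²)
88 + E(v)*(-4 - 4*(-3)) = 88 + (4*4²)*(-4 - 4*(-3)) = 88 + (4*16)*(-4 + 12) = 88 + 64*8 = 88 + 512 = 600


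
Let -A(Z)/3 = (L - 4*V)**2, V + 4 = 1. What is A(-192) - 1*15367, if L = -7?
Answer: -15442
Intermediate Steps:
V = -3 (V = -4 + 1 = -3)
A(Z) = -75 (A(Z) = -3*(-7 - 4*(-3))**2 = -3*(-7 + 12)**2 = -3*5**2 = -3*25 = -75)
A(-192) - 1*15367 = -75 - 1*15367 = -75 - 15367 = -15442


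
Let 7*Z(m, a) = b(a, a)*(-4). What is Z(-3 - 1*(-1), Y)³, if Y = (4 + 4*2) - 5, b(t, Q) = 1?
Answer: -64/343 ≈ -0.18659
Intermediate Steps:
Y = 7 (Y = (4 + 8) - 5 = 12 - 5 = 7)
Z(m, a) = -4/7 (Z(m, a) = (1*(-4))/7 = (⅐)*(-4) = -4/7)
Z(-3 - 1*(-1), Y)³ = (-4/7)³ = -64/343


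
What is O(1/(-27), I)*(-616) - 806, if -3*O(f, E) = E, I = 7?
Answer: 1894/3 ≈ 631.33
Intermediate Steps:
O(f, E) = -E/3
O(1/(-27), I)*(-616) - 806 = -1/3*7*(-616) - 806 = -7/3*(-616) - 806 = 4312/3 - 806 = 1894/3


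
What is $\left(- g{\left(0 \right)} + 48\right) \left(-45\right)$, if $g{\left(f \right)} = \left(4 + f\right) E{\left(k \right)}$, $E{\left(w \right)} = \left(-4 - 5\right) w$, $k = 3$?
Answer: $-7020$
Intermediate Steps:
$E{\left(w \right)} = - 9 w$
$g{\left(f \right)} = -108 - 27 f$ ($g{\left(f \right)} = \left(4 + f\right) \left(\left(-9\right) 3\right) = \left(4 + f\right) \left(-27\right) = -108 - 27 f$)
$\left(- g{\left(0 \right)} + 48\right) \left(-45\right) = \left(- (-108 - 0) + 48\right) \left(-45\right) = \left(- (-108 + 0) + 48\right) \left(-45\right) = \left(\left(-1\right) \left(-108\right) + 48\right) \left(-45\right) = \left(108 + 48\right) \left(-45\right) = 156 \left(-45\right) = -7020$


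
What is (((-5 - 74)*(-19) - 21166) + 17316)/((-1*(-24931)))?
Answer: -2349/24931 ≈ -0.094220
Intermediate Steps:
(((-5 - 74)*(-19) - 21166) + 17316)/((-1*(-24931))) = ((-79*(-19) - 21166) + 17316)/24931 = ((1501 - 21166) + 17316)*(1/24931) = (-19665 + 17316)*(1/24931) = -2349*1/24931 = -2349/24931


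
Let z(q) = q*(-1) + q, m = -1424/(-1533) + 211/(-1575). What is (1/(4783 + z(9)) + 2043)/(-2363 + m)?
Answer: -561748879125/649518313712 ≈ -0.86487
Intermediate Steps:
m = 91397/114975 (m = -1424*(-1/1533) + 211*(-1/1575) = 1424/1533 - 211/1575 = 91397/114975 ≈ 0.79493)
z(q) = 0 (z(q) = -q + q = 0)
(1/(4783 + z(9)) + 2043)/(-2363 + m) = (1/(4783 + 0) + 2043)/(-2363 + 91397/114975) = (1/4783 + 2043)/(-271594528/114975) = (1/4783 + 2043)*(-114975/271594528) = (9771670/4783)*(-114975/271594528) = -561748879125/649518313712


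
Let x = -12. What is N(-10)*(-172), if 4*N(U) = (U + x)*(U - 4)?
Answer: -13244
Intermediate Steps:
N(U) = (-12 + U)*(-4 + U)/4 (N(U) = ((U - 12)*(U - 4))/4 = ((-12 + U)*(-4 + U))/4 = (-12 + U)*(-4 + U)/4)
N(-10)*(-172) = (12 - 4*(-10) + (1/4)*(-10)**2)*(-172) = (12 + 40 + (1/4)*100)*(-172) = (12 + 40 + 25)*(-172) = 77*(-172) = -13244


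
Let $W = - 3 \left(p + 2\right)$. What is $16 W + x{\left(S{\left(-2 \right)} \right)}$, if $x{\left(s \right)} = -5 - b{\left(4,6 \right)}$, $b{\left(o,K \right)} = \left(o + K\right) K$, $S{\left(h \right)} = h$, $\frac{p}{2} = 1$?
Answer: $-257$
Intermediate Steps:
$p = 2$ ($p = 2 \cdot 1 = 2$)
$W = -12$ ($W = - 3 \left(2 + 2\right) = \left(-3\right) 4 = -12$)
$b{\left(o,K \right)} = K \left(K + o\right)$ ($b{\left(o,K \right)} = \left(K + o\right) K = K \left(K + o\right)$)
$x{\left(s \right)} = -65$ ($x{\left(s \right)} = -5 - 6 \left(6 + 4\right) = -5 - 6 \cdot 10 = -5 - 60 = -65$)
$16 W + x{\left(S{\left(-2 \right)} \right)} = 16 \left(-12\right) - 65 = -192 - 65 = -257$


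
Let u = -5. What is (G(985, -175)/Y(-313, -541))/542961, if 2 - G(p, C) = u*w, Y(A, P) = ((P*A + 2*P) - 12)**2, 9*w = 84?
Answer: 146/46104492655857843 ≈ 3.1667e-15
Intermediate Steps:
w = 28/3 (w = (1/9)*84 = 28/3 ≈ 9.3333)
Y(A, P) = (-12 + 2*P + A*P)**2 (Y(A, P) = ((A*P + 2*P) - 12)**2 = ((2*P + A*P) - 12)**2 = (-12 + 2*P + A*P)**2)
G(p, C) = 146/3 (G(p, C) = 2 - (-5)*28/3 = 2 - 1*(-140/3) = 2 + 140/3 = 146/3)
(G(985, -175)/Y(-313, -541))/542961 = (146/(3*((-12 + 2*(-541) - 313*(-541))**2)))/542961 = (146/(3*((-12 - 1082 + 169333)**2)))*(1/542961) = (146/(3*(168239**2)))*(1/542961) = ((146/3)/28304361121)*(1/542961) = ((146/3)*(1/28304361121))*(1/542961) = (146/84913083363)*(1/542961) = 146/46104492655857843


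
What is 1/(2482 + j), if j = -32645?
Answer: -1/30163 ≈ -3.3153e-5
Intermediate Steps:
1/(2482 + j) = 1/(2482 - 32645) = 1/(-30163) = -1/30163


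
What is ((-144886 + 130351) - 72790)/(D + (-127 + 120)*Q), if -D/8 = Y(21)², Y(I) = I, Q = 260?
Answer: 12475/764 ≈ 16.329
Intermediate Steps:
D = -3528 (D = -8*21² = -8*441 = -3528)
((-144886 + 130351) - 72790)/(D + (-127 + 120)*Q) = ((-144886 + 130351) - 72790)/(-3528 + (-127 + 120)*260) = (-14535 - 72790)/(-3528 - 7*260) = -87325/(-3528 - 1820) = -87325/(-5348) = -87325*(-1/5348) = 12475/764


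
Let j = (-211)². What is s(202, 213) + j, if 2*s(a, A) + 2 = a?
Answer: 44621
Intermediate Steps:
s(a, A) = -1 + a/2
j = 44521
s(202, 213) + j = (-1 + (½)*202) + 44521 = (-1 + 101) + 44521 = 100 + 44521 = 44621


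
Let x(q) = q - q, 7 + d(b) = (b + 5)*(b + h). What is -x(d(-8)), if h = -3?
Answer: 0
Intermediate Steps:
d(b) = -7 + (-3 + b)*(5 + b) (d(b) = -7 + (b + 5)*(b - 3) = -7 + (5 + b)*(-3 + b) = -7 + (-3 + b)*(5 + b))
x(q) = 0
-x(d(-8)) = -1*0 = 0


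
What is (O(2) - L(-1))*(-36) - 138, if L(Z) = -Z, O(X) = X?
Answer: -174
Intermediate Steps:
(O(2) - L(-1))*(-36) - 138 = (2 - (-1)*(-1))*(-36) - 138 = (2 - 1*1)*(-36) - 138 = (2 - 1)*(-36) - 138 = 1*(-36) - 138 = -36 - 138 = -174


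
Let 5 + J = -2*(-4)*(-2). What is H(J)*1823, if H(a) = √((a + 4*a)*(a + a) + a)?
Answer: 1823*√4389 ≈ 1.2077e+5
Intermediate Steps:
J = -21 (J = -5 - 2*(-4)*(-2) = -5 + 8*(-2) = -5 - 16 = -21)
H(a) = √(a + 10*a²) (H(a) = √((5*a)*(2*a) + a) = √(10*a² + a) = √(a + 10*a²))
H(J)*1823 = √(-21*(1 + 10*(-21)))*1823 = √(-21*(1 - 210))*1823 = √(-21*(-209))*1823 = √4389*1823 = 1823*√4389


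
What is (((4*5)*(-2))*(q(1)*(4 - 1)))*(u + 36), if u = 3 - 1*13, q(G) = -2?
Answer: 6240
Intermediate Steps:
u = -10 (u = 3 - 13 = -10)
(((4*5)*(-2))*(q(1)*(4 - 1)))*(u + 36) = (((4*5)*(-2))*(-2*(4 - 1)))*(-10 + 36) = ((20*(-2))*(-2*3))*26 = -40*(-6)*26 = 240*26 = 6240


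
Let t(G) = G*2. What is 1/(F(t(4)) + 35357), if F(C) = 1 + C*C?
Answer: 1/35422 ≈ 2.8231e-5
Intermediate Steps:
t(G) = 2*G
F(C) = 1 + C²
1/(F(t(4)) + 35357) = 1/((1 + (2*4)²) + 35357) = 1/((1 + 8²) + 35357) = 1/((1 + 64) + 35357) = 1/(65 + 35357) = 1/35422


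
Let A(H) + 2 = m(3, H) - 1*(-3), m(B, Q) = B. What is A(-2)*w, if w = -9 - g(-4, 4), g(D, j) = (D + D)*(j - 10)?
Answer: -228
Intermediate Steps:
g(D, j) = 2*D*(-10 + j) (g(D, j) = (2*D)*(-10 + j) = 2*D*(-10 + j))
A(H) = 4 (A(H) = -2 + (3 - 1*(-3)) = -2 + (3 + 3) = -2 + 6 = 4)
w = -57 (w = -9 - 2*(-4)*(-10 + 4) = -9 - 2*(-4)*(-6) = -9 - 1*48 = -9 - 48 = -57)
A(-2)*w = 4*(-57) = -228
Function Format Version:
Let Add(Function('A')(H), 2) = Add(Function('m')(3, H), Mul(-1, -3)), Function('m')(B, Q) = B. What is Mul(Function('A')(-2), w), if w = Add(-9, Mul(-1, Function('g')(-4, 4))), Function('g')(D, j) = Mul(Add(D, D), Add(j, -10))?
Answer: -228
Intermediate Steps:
Function('g')(D, j) = Mul(2, D, Add(-10, j)) (Function('g')(D, j) = Mul(Mul(2, D), Add(-10, j)) = Mul(2, D, Add(-10, j)))
Function('A')(H) = 4 (Function('A')(H) = Add(-2, Add(3, Mul(-1, -3))) = Add(-2, Add(3, 3)) = Add(-2, 6) = 4)
w = -57 (w = Add(-9, Mul(-1, Mul(2, -4, Add(-10, 4)))) = Add(-9, Mul(-1, Mul(2, -4, -6))) = Add(-9, Mul(-1, 48)) = Add(-9, -48) = -57)
Mul(Function('A')(-2), w) = Mul(4, -57) = -228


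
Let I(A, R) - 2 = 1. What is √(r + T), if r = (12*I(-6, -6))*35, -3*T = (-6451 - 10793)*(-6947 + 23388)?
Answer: 8*√1476627 ≈ 9721.3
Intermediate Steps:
I(A, R) = 3 (I(A, R) = 2 + 1 = 3)
T = 94502868 (T = -(-6451 - 10793)*(-6947 + 23388)/3 = -(-5748)*16441 = -⅓*(-283508604) = 94502868)
r = 1260 (r = (12*3)*35 = 36*35 = 1260)
√(r + T) = √(1260 + 94502868) = √94504128 = 8*√1476627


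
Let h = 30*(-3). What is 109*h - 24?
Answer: -9834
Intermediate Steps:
h = -90
109*h - 24 = 109*(-90) - 24 = -9810 - 24 = -9834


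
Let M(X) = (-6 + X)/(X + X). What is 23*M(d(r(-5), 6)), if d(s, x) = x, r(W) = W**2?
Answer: 0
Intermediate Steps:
M(X) = (-6 + X)/(2*X) (M(X) = (-6 + X)/((2*X)) = (-6 + X)*(1/(2*X)) = (-6 + X)/(2*X))
23*M(d(r(-5), 6)) = 23*((1/2)*(-6 + 6)/6) = 23*((1/2)*(1/6)*0) = 23*0 = 0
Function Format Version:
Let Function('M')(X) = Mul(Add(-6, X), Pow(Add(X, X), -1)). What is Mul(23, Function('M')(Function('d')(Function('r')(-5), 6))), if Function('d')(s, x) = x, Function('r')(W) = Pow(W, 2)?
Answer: 0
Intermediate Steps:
Function('M')(X) = Mul(Rational(1, 2), Pow(X, -1), Add(-6, X)) (Function('M')(X) = Mul(Add(-6, X), Pow(Mul(2, X), -1)) = Mul(Add(-6, X), Mul(Rational(1, 2), Pow(X, -1))) = Mul(Rational(1, 2), Pow(X, -1), Add(-6, X)))
Mul(23, Function('M')(Function('d')(Function('r')(-5), 6))) = Mul(23, Mul(Rational(1, 2), Pow(6, -1), Add(-6, 6))) = Mul(23, Mul(Rational(1, 2), Rational(1, 6), 0)) = Mul(23, 0) = 0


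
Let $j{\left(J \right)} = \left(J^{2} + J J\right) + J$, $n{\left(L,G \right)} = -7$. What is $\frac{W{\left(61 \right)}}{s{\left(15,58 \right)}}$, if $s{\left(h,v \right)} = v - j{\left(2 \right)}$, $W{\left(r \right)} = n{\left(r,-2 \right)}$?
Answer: $- \frac{7}{48} \approx -0.14583$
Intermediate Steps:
$W{\left(r \right)} = -7$
$j{\left(J \right)} = J + 2 J^{2}$ ($j{\left(J \right)} = \left(J^{2} + J^{2}\right) + J = 2 J^{2} + J = J + 2 J^{2}$)
$s{\left(h,v \right)} = -10 + v$ ($s{\left(h,v \right)} = v - 2 \left(1 + 2 \cdot 2\right) = v - 2 \left(1 + 4\right) = v - 2 \cdot 5 = v - 10 = -10 + v$)
$\frac{W{\left(61 \right)}}{s{\left(15,58 \right)}} = - \frac{7}{-10 + 58} = - \frac{7}{48}$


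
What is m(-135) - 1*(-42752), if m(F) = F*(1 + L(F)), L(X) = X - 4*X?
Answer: -12058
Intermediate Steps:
L(X) = -3*X
m(F) = F*(1 - 3*F)
m(-135) - 1*(-42752) = -135*(1 - 3*(-135)) - 1*(-42752) = -135*(1 + 405) + 42752 = -135*406 + 42752 = -54810 + 42752 = -12058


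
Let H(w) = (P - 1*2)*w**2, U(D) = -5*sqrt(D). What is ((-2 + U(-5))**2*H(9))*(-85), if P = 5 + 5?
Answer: 6664680 - 1101600*I*sqrt(5) ≈ 6.6647e+6 - 2.4633e+6*I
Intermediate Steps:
P = 10
H(w) = 8*w**2 (H(w) = (10 - 1*2)*w**2 = (10 - 2)*w**2 = 8*w**2)
((-2 + U(-5))**2*H(9))*(-85) = ((-2 - 5*I*sqrt(5))**2*(8*9**2))*(-85) = ((-2 - 5*I*sqrt(5))**2*(8*81))*(-85) = ((-2 - 5*I*sqrt(5))**2*648)*(-85) = (648*(-2 - 5*I*sqrt(5))**2)*(-85) = -55080*(-2 - 5*I*sqrt(5))**2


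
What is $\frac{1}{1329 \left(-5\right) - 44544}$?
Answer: $- \frac{1}{51189} \approx -1.9535 \cdot 10^{-5}$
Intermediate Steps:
$\frac{1}{1329 \left(-5\right) - 44544} = \frac{1}{-6645 - 44544} = \frac{1}{-51189} = - \frac{1}{51189}$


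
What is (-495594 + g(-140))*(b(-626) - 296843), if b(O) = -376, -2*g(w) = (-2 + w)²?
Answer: 150296515044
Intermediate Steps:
g(w) = -(-2 + w)²/2
(-495594 + g(-140))*(b(-626) - 296843) = (-495594 - (-2 - 140)²/2)*(-376 - 296843) = (-495594 - ½*(-142)²)*(-297219) = (-495594 - ½*20164)*(-297219) = (-495594 - 10082)*(-297219) = -505676*(-297219) = 150296515044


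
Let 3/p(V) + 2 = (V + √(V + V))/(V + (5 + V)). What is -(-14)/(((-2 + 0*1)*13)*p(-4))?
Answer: 14/117 + 14*I*√2/117 ≈ 0.11966 + 0.16922*I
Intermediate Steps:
p(V) = 3/(-2 + (V + √2*√V)/(5 + 2*V)) (p(V) = 3/(-2 + (V + √(V + V))/(V + (5 + V))) = 3/(-2 + (V + √(2*V))/(5 + 2*V)) = 3/(-2 + (V + √2*√V)/(5 + 2*V)))
-(-14)/(((-2 + 0*1)*13)*p(-4)) = -(-14)/(((-2 + 0*1)*13)*(3*(-5 - 2*(-4))/(10 + 3*(-4) - √2*√(-4)))) = -(-14)/(((-2 + 0)*13)*(3*(-5 + 8)/(10 - 12 - √2*2*I))) = -(-14)/((-2*13)*(3*3/(10 - 12 - 2*I*√2))) = -(-14)/((-78*3/(-2 - 2*I*√2))) = -(-14)/((-234/(-2 - 2*I*√2))) = -(-14)*(1/117 + I*√2/117) = -14*(-1/117 - I*√2/117) = 14/117 + 14*I*√2/117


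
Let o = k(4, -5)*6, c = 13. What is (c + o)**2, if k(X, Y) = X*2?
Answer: 3721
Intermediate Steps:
k(X, Y) = 2*X
o = 48 (o = (2*4)*6 = 8*6 = 48)
(c + o)**2 = (13 + 48)**2 = 61**2 = 3721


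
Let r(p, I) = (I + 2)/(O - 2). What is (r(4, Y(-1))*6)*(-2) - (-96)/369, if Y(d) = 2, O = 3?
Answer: -5872/123 ≈ -47.740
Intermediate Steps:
r(p, I) = 2 + I (r(p, I) = (I + 2)/(3 - 2) = (2 + I)/1 = (2 + I)*1 = 2 + I)
(r(4, Y(-1))*6)*(-2) - (-96)/369 = ((2 + 2)*6)*(-2) - (-96)/369 = (4*6)*(-2) - (-96)/369 = 24*(-2) - 1*(-32/123) = -48 + 32/123 = -5872/123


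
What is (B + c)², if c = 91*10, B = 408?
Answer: 1737124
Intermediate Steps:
c = 910
(B + c)² = (408 + 910)² = 1318² = 1737124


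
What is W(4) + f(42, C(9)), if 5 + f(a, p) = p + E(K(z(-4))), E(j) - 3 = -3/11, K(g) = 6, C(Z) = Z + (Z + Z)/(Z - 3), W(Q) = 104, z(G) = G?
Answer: 1251/11 ≈ 113.73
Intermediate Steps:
C(Z) = Z + 2*Z/(-3 + Z) (C(Z) = Z + (2*Z)/(-3 + Z) = Z + 2*Z/(-3 + Z))
E(j) = 30/11 (E(j) = 3 - 3/11 = 30/11)
f(a, p) = -25/11 + p (f(a, p) = -5 + (p + 30/11) = -5 + (30/11 + p) = -25/11 + p)
W(4) + f(42, C(9)) = 104 + (-25/11 + 9*(-1 + 9)/(-3 + 9)) = 104 + (-25/11 + 9*8/6) = 104 + (-25/11 + 9*(1/6)*8) = 104 + (-25/11 + 12) = 104 + 107/11 = 1251/11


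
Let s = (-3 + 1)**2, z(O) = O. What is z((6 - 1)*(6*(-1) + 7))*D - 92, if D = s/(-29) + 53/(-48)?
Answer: -136709/1392 ≈ -98.210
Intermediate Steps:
s = 4 (s = (-2)**2 = 4)
D = -1729/1392 (D = 4/(-29) + 53/(-48) = 4*(-1/29) + 53*(-1/48) = -4/29 - 53/48 = -1729/1392 ≈ -1.2421)
z((6 - 1)*(6*(-1) + 7))*D - 92 = ((6 - 1)*(6*(-1) + 7))*(-1729/1392) - 92 = (5*(-6 + 7))*(-1729/1392) - 92 = (5*1)*(-1729/1392) - 92 = 5*(-1729/1392) - 92 = -8645/1392 - 92 = -136709/1392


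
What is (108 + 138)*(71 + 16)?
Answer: 21402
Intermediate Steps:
(108 + 138)*(71 + 16) = 246*87 = 21402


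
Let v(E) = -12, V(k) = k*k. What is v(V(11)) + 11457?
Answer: 11445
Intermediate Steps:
V(k) = k²
v(V(11)) + 11457 = -12 + 11457 = 11445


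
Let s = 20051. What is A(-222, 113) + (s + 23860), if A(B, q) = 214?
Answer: 44125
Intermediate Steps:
A(-222, 113) + (s + 23860) = 214 + (20051 + 23860) = 214 + 43911 = 44125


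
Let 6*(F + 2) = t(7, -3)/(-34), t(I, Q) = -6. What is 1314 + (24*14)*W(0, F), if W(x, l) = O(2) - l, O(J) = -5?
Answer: 5034/17 ≈ 296.12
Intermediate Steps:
F = -67/34 (F = -2 + (-6/(-34))/6 = -2 + (-6*(-1/34))/6 = -2 + (⅙)*(3/17) = -2 + 1/34 = -67/34 ≈ -1.9706)
W(x, l) = -5 - l
1314 + (24*14)*W(0, F) = 1314 + (24*14)*(-5 - 1*(-67/34)) = 1314 + 336*(-5 + 67/34) = 1314 + 336*(-103/34) = 1314 - 17304/17 = 5034/17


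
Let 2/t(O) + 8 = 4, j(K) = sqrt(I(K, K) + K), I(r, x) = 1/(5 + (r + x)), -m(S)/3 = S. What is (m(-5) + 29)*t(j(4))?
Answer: -22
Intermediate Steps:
m(S) = -3*S
I(r, x) = 1/(5 + r + x)
j(K) = sqrt(K + 1/(5 + 2*K)) (j(K) = sqrt(1/(5 + K + K) + K) = sqrt(1/(5 + 2*K) + K) = sqrt(K + 1/(5 + 2*K)))
t(O) = -1/2 (t(O) = 2/(-8 + 4) = 2/(-4) = 2*(-1/4) = -1/2)
(m(-5) + 29)*t(j(4)) = (-3*(-5) + 29)*(-1/2) = (15 + 29)*(-1/2) = 44*(-1/2) = -22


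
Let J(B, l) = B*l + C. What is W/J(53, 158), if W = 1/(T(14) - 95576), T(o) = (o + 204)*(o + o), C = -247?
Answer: -1/727138944 ≈ -1.3753e-9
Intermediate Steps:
T(o) = 2*o*(204 + o) (T(o) = (204 + o)*(2*o) = 2*o*(204 + o))
W = -1/89472 (W = 1/(2*14*(204 + 14) - 95576) = 1/(2*14*218 - 95576) = 1/(6104 - 95576) = 1/(-89472) = -1/89472 ≈ -1.1177e-5)
J(B, l) = -247 + B*l (J(B, l) = B*l - 247 = -247 + B*l)
W/J(53, 158) = -1/(89472*(-247 + 53*158)) = -1/(89472*(-247 + 8374)) = -1/89472/8127 = -1/89472*1/8127 = -1/727138944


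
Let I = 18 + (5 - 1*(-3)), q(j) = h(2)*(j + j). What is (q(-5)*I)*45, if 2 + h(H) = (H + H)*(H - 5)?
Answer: 163800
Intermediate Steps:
h(H) = -2 + 2*H*(-5 + H) (h(H) = -2 + (H + H)*(H - 5) = -2 + (2*H)*(-5 + H) = -2 + 2*H*(-5 + H))
q(j) = -28*j (q(j) = (-2 - 10*2 + 2*2²)*(j + j) = (-2 - 20 + 2*4)*(2*j) = (-2 - 20 + 8)*(2*j) = -28*j)
I = 26 (I = 18 + (5 + 3) = 18 + 8 = 26)
(q(-5)*I)*45 = (-28*(-5)*26)*45 = (140*26)*45 = 3640*45 = 163800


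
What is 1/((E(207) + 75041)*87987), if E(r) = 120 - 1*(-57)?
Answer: 1/6618206166 ≈ 1.5110e-10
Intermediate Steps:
E(r) = 177 (E(r) = 120 + 57 = 177)
1/((E(207) + 75041)*87987) = 1/((177 + 75041)*87987) = (1/87987)/75218 = (1/75218)*(1/87987) = 1/6618206166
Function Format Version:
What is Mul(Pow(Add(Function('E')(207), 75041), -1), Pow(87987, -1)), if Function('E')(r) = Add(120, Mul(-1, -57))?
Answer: Rational(1, 6618206166) ≈ 1.5110e-10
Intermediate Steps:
Function('E')(r) = 177 (Function('E')(r) = Add(120, 57) = 177)
Mul(Pow(Add(Function('E')(207), 75041), -1), Pow(87987, -1)) = Mul(Pow(Add(177, 75041), -1), Pow(87987, -1)) = Mul(Pow(75218, -1), Rational(1, 87987)) = Mul(Rational(1, 75218), Rational(1, 87987)) = Rational(1, 6618206166)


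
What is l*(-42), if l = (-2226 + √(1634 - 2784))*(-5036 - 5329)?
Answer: -969044580 + 2176650*I*√46 ≈ -9.6904e+8 + 1.4763e+7*I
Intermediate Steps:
l = 23072490 - 51825*I*√46 (l = (-2226 + √(-1150))*(-10365) = (-2226 + 5*I*√46)*(-10365) = 23072490 - 51825*I*√46 ≈ 2.3072e+7 - 3.5149e+5*I)
l*(-42) = (23072490 - 51825*I*√46)*(-42) = -969044580 + 2176650*I*√46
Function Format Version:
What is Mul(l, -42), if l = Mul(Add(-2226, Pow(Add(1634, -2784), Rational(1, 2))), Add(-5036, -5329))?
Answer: Add(-969044580, Mul(2176650, I, Pow(46, Rational(1, 2)))) ≈ Add(-9.6904e+8, Mul(1.4763e+7, I))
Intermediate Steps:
l = Add(23072490, Mul(-51825, I, Pow(46, Rational(1, 2)))) (l = Mul(Add(-2226, Pow(-1150, Rational(1, 2))), -10365) = Mul(Add(-2226, Mul(5, I, Pow(46, Rational(1, 2)))), -10365) = Add(23072490, Mul(-51825, I, Pow(46, Rational(1, 2)))) ≈ Add(2.3072e+7, Mul(-3.5149e+5, I)))
Mul(l, -42) = Mul(Add(23072490, Mul(-51825, I, Pow(46, Rational(1, 2)))), -42) = Add(-969044580, Mul(2176650, I, Pow(46, Rational(1, 2))))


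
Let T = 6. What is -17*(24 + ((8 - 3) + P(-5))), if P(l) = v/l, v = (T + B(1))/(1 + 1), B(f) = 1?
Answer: -4811/10 ≈ -481.10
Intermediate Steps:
v = 7/2 (v = (6 + 1)/(1 + 1) = 7/2 ≈ 3.5000)
P(l) = 7/(2*l)
-17*(24 + ((8 - 3) + P(-5))) = -17*(24 + ((8 - 3) + (7/2)/(-5))) = -17*(24 + (5 + (7/2)*(-⅕))) = -17*(24 + (5 - 7/10)) = -17*(24 + 43/10) = -17*283/10 = -4811/10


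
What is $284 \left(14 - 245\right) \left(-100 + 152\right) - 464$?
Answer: $-3411872$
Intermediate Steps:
$284 \left(14 - 245\right) \left(-100 + 152\right) - 464 = 284 \left(\left(-231\right) 52\right) - 464 = 284 \left(-12012\right) - 464 = -3411408 - 464 = -3411872$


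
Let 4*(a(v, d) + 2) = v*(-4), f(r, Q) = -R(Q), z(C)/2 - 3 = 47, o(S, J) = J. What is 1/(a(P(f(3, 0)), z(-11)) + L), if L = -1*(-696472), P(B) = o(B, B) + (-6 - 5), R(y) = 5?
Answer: 1/696486 ≈ 1.4358e-6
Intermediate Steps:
z(C) = 100 (z(C) = 6 + 2*47 = 6 + 94 = 100)
f(r, Q) = -5 (f(r, Q) = -1*5 = -5)
P(B) = -11 + B (P(B) = B + (-6 - 5) = B - 11 = -11 + B)
a(v, d) = -2 - v (a(v, d) = -2 + (v*(-4))/4 = -2 + (-4*v)/4 = -2 - v)
L = 696472
1/(a(P(f(3, 0)), z(-11)) + L) = 1/((-2 - (-11 - 5)) + 696472) = 1/((-2 - 1*(-16)) + 696472) = 1/((-2 + 16) + 696472) = 1/(14 + 696472) = 1/696486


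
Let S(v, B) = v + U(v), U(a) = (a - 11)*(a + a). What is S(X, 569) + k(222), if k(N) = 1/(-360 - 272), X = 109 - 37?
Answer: 5596991/632 ≈ 8856.0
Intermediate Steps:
U(a) = 2*a*(-11 + a) (U(a) = (-11 + a)*(2*a) = 2*a*(-11 + a))
X = 72
k(N) = -1/632 (k(N) = 1/(-632) = -1/632)
S(v, B) = v + 2*v*(-11 + v)
S(X, 569) + k(222) = 72*(-21 + 2*72) - 1/632 = 72*(-21 + 144) - 1/632 = 72*123 - 1/632 = 8856 - 1/632 = 5596991/632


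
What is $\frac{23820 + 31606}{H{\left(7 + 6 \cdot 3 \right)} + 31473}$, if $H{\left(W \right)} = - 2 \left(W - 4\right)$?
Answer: $\frac{55426}{31431} \approx 1.7634$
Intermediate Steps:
$H{\left(W \right)} = 8 - 2 W$ ($H{\left(W \right)} = - 2 \left(-4 + W\right) = 8 - 2 W$)
$\frac{23820 + 31606}{H{\left(7 + 6 \cdot 3 \right)} + 31473} = \frac{23820 + 31606}{\left(8 - 2 \left(7 + 6 \cdot 3\right)\right) + 31473} = \frac{55426}{\left(8 - 2 \left(7 + 18\right)\right) + 31473} = \frac{55426}{\left(8 - 50\right) + 31473} = \frac{55426}{-42 + 31473} = \frac{55426}{31431}$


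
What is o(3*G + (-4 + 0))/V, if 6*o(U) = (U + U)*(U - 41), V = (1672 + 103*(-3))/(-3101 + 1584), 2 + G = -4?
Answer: -700854/1363 ≈ -514.20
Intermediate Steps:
G = -6 (G = -2 - 4 = -6)
V = -1363/1517 (V = (1672 - 309)/(-1517) = 1363*(-1/1517) = -1363/1517 ≈ -0.89848)
o(U) = U*(-41 + U)/3 (o(U) = ((U + U)*(U - 41))/6 = ((2*U)*(-41 + U))/6 = (2*U*(-41 + U))/6 = U*(-41 + U)/3)
o(3*G + (-4 + 0))/V = ((3*(-6) + (-4 + 0))*(-41 + (3*(-6) + (-4 + 0)))/3)/(-1363/1517) = ((-18 - 4)*(-41 + (-18 - 4))/3)*(-1517/1363) = ((⅓)*(-22)*(-41 - 22))*(-1517/1363) = ((⅓)*(-22)*(-63))*(-1517/1363) = 462*(-1517/1363) = -700854/1363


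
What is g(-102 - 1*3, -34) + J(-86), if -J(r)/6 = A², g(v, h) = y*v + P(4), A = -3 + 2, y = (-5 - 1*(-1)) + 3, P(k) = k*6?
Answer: 123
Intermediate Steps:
P(k) = 6*k
y = -1 (y = (-5 + 1) + 3 = -4 + 3 = -1)
A = -1
g(v, h) = 24 - v (g(v, h) = -v + 6*4 = -v + 24 = 24 - v)
J(r) = -6 (J(r) = -6*(-1)² = -6*1 = -6)
g(-102 - 1*3, -34) + J(-86) = (24 - (-102 - 1*3)) - 6 = (24 - (-102 - 3)) - 6 = (24 - 1*(-105)) - 6 = (24 + 105) - 6 = 129 - 6 = 123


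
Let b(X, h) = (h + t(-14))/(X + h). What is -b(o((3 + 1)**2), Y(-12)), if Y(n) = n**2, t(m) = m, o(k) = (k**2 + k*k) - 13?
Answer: -130/643 ≈ -0.20218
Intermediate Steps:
o(k) = -13 + 2*k**2 (o(k) = (k**2 + k**2) - 13 = 2*k**2 - 13 = -13 + 2*k**2)
b(X, h) = (-14 + h)/(X + h) (b(X, h) = (h - 14)/(X + h) = (-14 + h)/(X + h))
-b(o((3 + 1)**2), Y(-12)) = -(-14 + (-12)**2)/((-13 + 2*((3 + 1)**2)**2) + (-12)**2) = -(-14 + 144)/((-13 + 2*(4**2)**2) + 144) = -130/((-13 + 2*16**2) + 144) = -130/((-13 + 2*256) + 144) = -130/((-13 + 512) + 144) = -130/(499 + 144) = -130/643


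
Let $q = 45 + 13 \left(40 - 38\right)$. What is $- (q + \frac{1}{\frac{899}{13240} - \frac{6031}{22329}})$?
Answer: $- \frac{3948507539}{59776669} \approx -66.054$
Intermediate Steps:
$q = 71$ ($q = 45 + 13 \cdot 2 = 45 + 26 = 71$)
$- (q + \frac{1}{\frac{899}{13240} - \frac{6031}{22329}}) = - (71 + \frac{1}{\frac{899}{13240} - \frac{6031}{22329}}) = - (71 + \frac{1}{- \frac{59776669}{295635960}}) = - (71 - \frac{295635960}{59776669}) = \left(-1\right) \frac{3948507539}{59776669} = - \frac{3948507539}{59776669}$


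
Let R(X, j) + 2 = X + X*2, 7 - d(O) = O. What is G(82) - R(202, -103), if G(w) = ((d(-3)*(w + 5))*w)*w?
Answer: 5849276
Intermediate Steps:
d(O) = 7 - O
R(X, j) = -2 + 3*X (R(X, j) = -2 + (X + X*2) = -2 + (X + 2*X) = -2 + 3*X)
G(w) = w²*(50 + 10*w) (G(w) = (((7 - 1*(-3))*(w + 5))*w)*w = (((7 + 3)*(5 + w))*w)*w = ((10*(5 + w))*w)*w = ((50 + 10*w)*w)*w = (w*(50 + 10*w))*w = w²*(50 + 10*w))
G(82) - R(202, -103) = 10*82²*(5 + 82) - (-2 + 3*202) = 10*6724*87 - (-2 + 606) = 5849880 - 1*604 = 5849880 - 604 = 5849276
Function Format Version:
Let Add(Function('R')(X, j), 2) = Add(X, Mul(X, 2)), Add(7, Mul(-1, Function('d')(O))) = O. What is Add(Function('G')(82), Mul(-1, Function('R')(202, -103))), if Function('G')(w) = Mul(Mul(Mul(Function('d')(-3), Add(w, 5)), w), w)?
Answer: 5849276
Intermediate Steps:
Function('d')(O) = Add(7, Mul(-1, O))
Function('R')(X, j) = Add(-2, Mul(3, X)) (Function('R')(X, j) = Add(-2, Add(X, Mul(X, 2))) = Add(-2, Add(X, Mul(2, X))) = Add(-2, Mul(3, X)))
Function('G')(w) = Mul(Pow(w, 2), Add(50, Mul(10, w))) (Function('G')(w) = Mul(Mul(Mul(Add(7, Mul(-1, -3)), Add(w, 5)), w), w) = Mul(Mul(Mul(Add(7, 3), Add(5, w)), w), w) = Mul(Mul(Mul(10, Add(5, w)), w), w) = Mul(Mul(Add(50, Mul(10, w)), w), w) = Mul(Mul(w, Add(50, Mul(10, w))), w) = Mul(Pow(w, 2), Add(50, Mul(10, w))))
Add(Function('G')(82), Mul(-1, Function('R')(202, -103))) = Add(Mul(10, Pow(82, 2), Add(5, 82)), Mul(-1, Add(-2, Mul(3, 202)))) = Add(Mul(10, 6724, 87), Mul(-1, Add(-2, 606))) = Add(5849880, Mul(-1, 604)) = Add(5849880, -604) = 5849276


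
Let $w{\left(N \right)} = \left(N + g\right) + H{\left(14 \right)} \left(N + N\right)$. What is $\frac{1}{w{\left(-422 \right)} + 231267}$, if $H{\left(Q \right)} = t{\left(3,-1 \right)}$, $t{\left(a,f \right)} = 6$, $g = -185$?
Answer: $\frac{1}{225596} \approx 4.4327 \cdot 10^{-6}$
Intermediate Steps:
$H{\left(Q \right)} = 6$
$w{\left(N \right)} = -185 + 13 N$ ($w{\left(N \right)} = \left(N - 185\right) + 6 \left(N + N\right) = \left(-185 + N\right) + 6 \cdot 2 N = \left(-185 + N\right) + 12 N = -185 + 13 N$)
$\frac{1}{w{\left(-422 \right)} + 231267} = \frac{1}{\left(-185 + 13 \left(-422\right)\right) + 231267} = \frac{1}{\left(-185 - 5486\right) + 231267} = \frac{1}{-5671 + 231267} = \frac{1}{225596}$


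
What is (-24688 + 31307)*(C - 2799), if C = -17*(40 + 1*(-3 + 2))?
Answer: -22914978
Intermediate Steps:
C = -663 (C = -17*(40 + 1*(-1)) = -17*(40 - 1) = -17*39 = -663)
(-24688 + 31307)*(C - 2799) = (-24688 + 31307)*(-663 - 2799) = 6619*(-3462) = -22914978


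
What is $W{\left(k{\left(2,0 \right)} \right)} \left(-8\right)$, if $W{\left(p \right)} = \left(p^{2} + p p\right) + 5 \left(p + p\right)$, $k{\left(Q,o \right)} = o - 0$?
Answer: $0$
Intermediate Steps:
$k{\left(Q,o \right)} = o$ ($k{\left(Q,o \right)} = o + 0 = o$)
$W{\left(p \right)} = 2 p^{2} + 10 p$ ($W{\left(p \right)} = \left(p^{2} + p^{2}\right) + 5 \cdot 2 p = 2 p^{2} + 10 p$)
$W{\left(k{\left(2,0 \right)} \right)} \left(-8\right) = 2 \cdot 0 \left(5 + 0\right) \left(-8\right) = 2 \cdot 0 \cdot 5 \left(-8\right) = 0 \left(-8\right) = 0$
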